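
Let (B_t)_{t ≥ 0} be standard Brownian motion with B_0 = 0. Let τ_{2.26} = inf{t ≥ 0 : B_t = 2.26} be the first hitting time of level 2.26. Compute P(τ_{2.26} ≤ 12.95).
P(τ_{2.26} ≤ 12.95) = 2(1 − Φ(2.26/√12.95)) = 2(1 − Φ(0.6280)) ≈ 0.5300

By the reflection principle for standard BM, P(τ_b ≤ t) = 2 · P(B_t ≥ b). Since B_t ~ N(0, t), P(B_t ≥ 2.26) = 1 − Φ(2.26/√t) = 1 − Φ(2.26/√12.95) = 1 − Φ(0.6280) ≈ 0.26500. Doubling: P(τ_{2.26} ≤ 12.95) ≈ 2 · 0.26500 = 0.53000 ≈ 0.5300.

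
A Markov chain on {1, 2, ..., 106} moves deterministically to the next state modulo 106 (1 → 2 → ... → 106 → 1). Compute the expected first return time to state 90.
E[T_90 | X_0 = 90] = 106

The chain cycles deterministically, so starting at state 90 it returns in exactly 106 steps. Equivalently, the stationary distribution is uniform π_j = 1/106 for every state j, so by Kac's formula E[T_90] = 1/π_90 = 106.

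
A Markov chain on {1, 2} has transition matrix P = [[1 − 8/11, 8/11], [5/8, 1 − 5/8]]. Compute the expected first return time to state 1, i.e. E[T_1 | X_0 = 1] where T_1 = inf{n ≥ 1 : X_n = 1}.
E[T_1 | X_0 = 1] = 1/π_1 = 119/55

For an irreducible recurrent Markov chain with stationary distribution π, E[T_i | X_0 = i] = 1/π_i (Kac's formula). Here π_1 = (5/8)/(8/11 + 5/8) = (5/8)/(119/88) = 55/119, so E[T_1 | X_0 = 1] = 1/π_1 = (8/11 + 5/8)/(5/8) = (119/88)/(5/8) = 119/55.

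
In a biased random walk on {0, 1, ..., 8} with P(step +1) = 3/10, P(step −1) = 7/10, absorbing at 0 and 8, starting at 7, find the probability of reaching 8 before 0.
P(hit 8 before 0) = (1 − (7/3)^7) / (1 − (7/3)^8) = 616017/1439560

Let u_k denote P(reach 8 before 0 | start at k). Boundary: u_0 = 0, u_8 = 1. Recurrence: u_k = 3/10·u_{k+1} + 7/10·u_{k-1} for 1 ≤ k ≤ 7. Try u_k = A + B·r^k with r = q/p = (7/10)/(3/10) = 7/3. Substitution satisfies the recurrence; boundary conditions give:
  u_k = (1 − r^k) / (1 − r^N) = (1 − (7/3)^7) / (1 − (7/3)^8) = 616017/1439560.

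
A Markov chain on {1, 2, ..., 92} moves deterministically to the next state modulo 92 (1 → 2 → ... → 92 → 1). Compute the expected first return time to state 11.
E[T_11 | X_0 = 11] = 92

The chain cycles deterministically, so starting at state 11 it returns in exactly 92 steps. Equivalently, the stationary distribution is uniform π_j = 1/92 for every state j, so by Kac's formula E[T_11] = 1/π_11 = 92.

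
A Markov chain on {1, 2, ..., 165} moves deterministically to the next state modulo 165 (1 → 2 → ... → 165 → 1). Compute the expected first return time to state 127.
E[T_127 | X_0 = 127] = 165

The chain cycles deterministically, so starting at state 127 it returns in exactly 165 steps. Equivalently, the stationary distribution is uniform π_j = 1/165 for every state j, so by Kac's formula E[T_127] = 1/π_127 = 165.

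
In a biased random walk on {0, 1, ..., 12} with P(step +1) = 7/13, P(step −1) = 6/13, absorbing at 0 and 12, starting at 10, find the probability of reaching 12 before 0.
P(hit 12 before 0) = (1 − (6/7)^10) / (1 − (6/7)^12) = 836803429/897269605

Let u_k denote P(reach 12 before 0 | start at k). Boundary: u_0 = 0, u_12 = 1. Recurrence: u_k = 7/13·u_{k+1} + 6/13·u_{k-1} for 1 ≤ k ≤ 11. Try u_k = A + B·r^k with r = q/p = (6/13)/(7/13) = 6/7. Substitution satisfies the recurrence; boundary conditions give:
  u_k = (1 − r^k) / (1 − r^N) = (1 − (6/7)^10) / (1 − (6/7)^12) = 836803429/897269605.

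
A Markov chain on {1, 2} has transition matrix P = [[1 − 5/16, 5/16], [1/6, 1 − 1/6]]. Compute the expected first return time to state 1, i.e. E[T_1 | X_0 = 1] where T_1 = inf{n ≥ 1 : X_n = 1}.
E[T_1 | X_0 = 1] = 1/π_1 = 23/8

For an irreducible recurrent Markov chain with stationary distribution π, E[T_i | X_0 = i] = 1/π_i (Kac's formula). Here π_1 = (1/6)/(5/16 + 1/6) = (1/6)/(23/48) = 8/23, so E[T_1 | X_0 = 1] = 1/π_1 = (5/16 + 1/6)/(1/6) = (23/48)/(1/6) = 23/8.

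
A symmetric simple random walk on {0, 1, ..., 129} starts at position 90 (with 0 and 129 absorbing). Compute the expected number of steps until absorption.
E[τ | X_0 = 90] = 3510

Let v_k = E[τ | X_0 = k]. Boundary: v_0 = v_129 = 0. Recurrence: v_k = 1 + (v_{k-1} + v_{k+1})/2 for 1 ≤ k ≤ 128. The particular solution to v_k − (v_{k-1} + v_{k+1})/2 = 1 is v_k = −k^2. Adding homogeneous solution A + B k and matching boundaries gives v_k = k (129 − k). Substituting k = 90: v_90 = 90 · 39 = 3510.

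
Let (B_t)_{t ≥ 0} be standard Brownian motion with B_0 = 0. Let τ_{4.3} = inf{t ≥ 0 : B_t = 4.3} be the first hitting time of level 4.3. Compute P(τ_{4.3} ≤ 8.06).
P(τ_{4.3} ≤ 8.06) = 2(1 − Φ(4.3/√8.06)) = 2(1 − Φ(1.5146)) ≈ 0.1299

By the reflection principle for standard BM, P(τ_b ≤ t) = 2 · P(B_t ≥ b). Since B_t ~ N(0, t), P(B_t ≥ 4.3) = 1 − Φ(4.3/√t) = 1 − Φ(4.3/√8.06) = 1 − Φ(1.5146) ≈ 0.06494. Doubling: P(τ_{4.3} ≤ 8.06) ≈ 2 · 0.06494 = 0.12988 ≈ 0.1299.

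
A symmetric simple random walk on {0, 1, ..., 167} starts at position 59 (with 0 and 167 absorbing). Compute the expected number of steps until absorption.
E[τ | X_0 = 59] = 6372

Let v_k = E[τ | X_0 = k]. Boundary: v_0 = v_167 = 0. Recurrence: v_k = 1 + (v_{k-1} + v_{k+1})/2 for 1 ≤ k ≤ 166. The particular solution to v_k − (v_{k-1} + v_{k+1})/2 = 1 is v_k = −k^2. Adding homogeneous solution A + B k and matching boundaries gives v_k = k (167 − k). Substituting k = 59: v_59 = 59 · 108 = 6372.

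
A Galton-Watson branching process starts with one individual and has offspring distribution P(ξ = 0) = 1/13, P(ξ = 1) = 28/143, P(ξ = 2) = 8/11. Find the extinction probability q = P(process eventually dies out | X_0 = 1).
q = 11/104

The pgf is f(s) = 1/13 + 28/143·s + 8/11·s². The extinction probability q is the smallest fixed point of f in [0, 1]. Setting s = f(s):
  8/11·s² + (28/143 − 1)·s + 1/13 = 0
  8/11·s² − (1/13 + 8/11)·s + 1/13 = 0
which factors as (s − 1)·(8/11·s − 1/13) = 0, giving roots s = 1 and s = (1/13)/(8/11) = 11/104.
Mean offspring μ = 28/143 + 2·8/11 = 236/143 > 1 (supercritical), so q < 1. The extinction probability is the smaller root: q = (1/13)/(8/11) = 11/104.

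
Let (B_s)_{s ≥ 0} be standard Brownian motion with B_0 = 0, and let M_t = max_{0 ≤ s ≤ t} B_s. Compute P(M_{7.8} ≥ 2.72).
P(M_{7.8} ≥ 2.72) = 2·P(B_{7.8} ≥ 2.72) = 2(1 − Φ(2.72/√7.8)) ≈ 0.3301

By the reflection principle for Brownian motion, P(M_t ≥ a) = 2 · P(B_t ≥ a) for a ≥ 0. Since B_t ~ N(0, t), P(B_t ≥ 2.72) = 1 − Φ(2.72/√t) = 1 − Φ(2.72/√7.8) = 1 − Φ(0.9739). So
  P(M_{7.8} ≥ 2.72) = 2(1 − Φ(0.9739)) ≈ 0.3301.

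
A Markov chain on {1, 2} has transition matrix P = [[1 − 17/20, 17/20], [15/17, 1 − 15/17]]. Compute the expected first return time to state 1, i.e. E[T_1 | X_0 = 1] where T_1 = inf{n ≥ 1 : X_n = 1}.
E[T_1 | X_0 = 1] = 1/π_1 = 589/300

For an irreducible recurrent Markov chain with stationary distribution π, E[T_i | X_0 = i] = 1/π_i (Kac's formula). Here π_1 = (15/17)/(17/20 + 15/17) = (15/17)/(589/340) = 300/589, so E[T_1 | X_0 = 1] = 1/π_1 = (17/20 + 15/17)/(15/17) = (589/340)/(15/17) = 589/300.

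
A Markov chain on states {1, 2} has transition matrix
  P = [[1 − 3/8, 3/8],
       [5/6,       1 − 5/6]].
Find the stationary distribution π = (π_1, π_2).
π_1 = 20/29, π_2 = 9/29

Solve πP = π with π_1 + π_2 = 1. From πP = π: π_1 · (1 − 3/8) + π_2 · 5/6 = π_1 ⇒ π_2 · 5/6 = π_1 · 3/8 ⇒ π_2/π_1 = (3/8)/(5/6) = 9/20. Together with π_1 + π_2 = 1:
  π_1 = (5/6)/(3/8 + 5/6) = (5/6)/(29/24) = 20/29,
  π_2 = (3/8)/(3/8 + 5/6) = (3/8)/(29/24) = 9/29.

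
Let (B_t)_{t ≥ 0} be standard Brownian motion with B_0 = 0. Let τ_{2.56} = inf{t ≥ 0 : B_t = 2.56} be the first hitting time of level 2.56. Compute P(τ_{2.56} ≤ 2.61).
P(τ_{2.56} ≤ 2.61) = 2(1 − Φ(2.56/√2.61)) = 2(1 − Φ(1.5846)) ≈ 0.1131

By the reflection principle for standard BM, P(τ_b ≤ t) = 2 · P(B_t ≥ b). Since B_t ~ N(0, t), P(B_t ≥ 2.56) = 1 − Φ(2.56/√t) = 1 − Φ(2.56/√2.61) = 1 − Φ(1.5846) ≈ 0.05653. Doubling: P(τ_{2.56} ≤ 2.61) ≈ 2 · 0.05653 = 0.11306 ≈ 0.1131.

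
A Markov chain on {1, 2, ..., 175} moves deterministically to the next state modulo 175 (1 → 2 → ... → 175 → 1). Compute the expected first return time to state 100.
E[T_100 | X_0 = 100] = 175

The chain cycles deterministically, so starting at state 100 it returns in exactly 175 steps. Equivalently, the stationary distribution is uniform π_j = 1/175 for every state j, so by Kac's formula E[T_100] = 1/π_100 = 175.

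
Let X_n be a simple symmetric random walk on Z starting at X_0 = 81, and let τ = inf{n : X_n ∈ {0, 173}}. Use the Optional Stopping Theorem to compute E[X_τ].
E[X_τ] = 81

X_n is a martingale and τ is a bounded-mean stopping time (indeed τ is finite a.s. with bounded expectation since the walk is in a bounded region). By the OST, E[X_τ] = E[X_0] = 81. Equivalently: E[X_τ] = 173 · P(hit 173 first) + 0 · P(hit 0 first) = 173 · (81/173) = 81.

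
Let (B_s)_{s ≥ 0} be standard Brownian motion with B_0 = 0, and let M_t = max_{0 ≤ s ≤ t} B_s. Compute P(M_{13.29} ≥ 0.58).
P(M_{13.29} ≥ 0.58) = 2·P(B_{13.29} ≥ 0.58) = 2(1 − Φ(0.58/√13.29)) ≈ 0.8736

By the reflection principle for Brownian motion, P(M_t ≥ a) = 2 · P(B_t ≥ a) for a ≥ 0. Since B_t ~ N(0, t), P(B_t ≥ 0.58) = 1 − Φ(0.58/√t) = 1 − Φ(0.58/√13.29) = 1 − Φ(0.1591). So
  P(M_{13.29} ≥ 0.58) = 2(1 − Φ(0.1591)) ≈ 0.8736.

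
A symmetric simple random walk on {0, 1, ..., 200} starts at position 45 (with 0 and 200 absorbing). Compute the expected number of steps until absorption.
E[τ | X_0 = 45] = 6975

Let v_k = E[τ | X_0 = k]. Boundary: v_0 = v_200 = 0. Recurrence: v_k = 1 + (v_{k-1} + v_{k+1})/2 for 1 ≤ k ≤ 199. The particular solution to v_k − (v_{k-1} + v_{k+1})/2 = 1 is v_k = −k^2. Adding homogeneous solution A + B k and matching boundaries gives v_k = k (200 − k). Substituting k = 45: v_45 = 45 · 155 = 6975.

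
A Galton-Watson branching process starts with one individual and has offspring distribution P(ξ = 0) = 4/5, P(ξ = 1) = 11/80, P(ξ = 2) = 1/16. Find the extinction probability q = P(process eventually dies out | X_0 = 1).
q = 1

Mean offspring μ = 0·4/5 + 1·11/80 + 2·1/16 = 21/80 ≤ 1. For μ ≤ 1 with offspring not concentrated at 1, the Galton-Watson process goes extinct almost surely, so q = 1.
(Algebraic check: The pgf is f(s) = 4/5 + 11/80·s + 1/16·s². The extinction probability q is the smallest fixed point of f in [0, 1]. Setting s = f(s):
  1/16·s² + (11/80 − 1)·s + 4/5 = 0
  1/16·s² − (4/5 + 1/16)·s + 4/5 = 0
which factors as (s − 1)·(1/16·s − 4/5) = 0, giving roots s = 1 and s = (4/5)/(1/16) = 64/5. Since 64/5 ≥ 1, the smallest root in [0, 1] is s = 1.)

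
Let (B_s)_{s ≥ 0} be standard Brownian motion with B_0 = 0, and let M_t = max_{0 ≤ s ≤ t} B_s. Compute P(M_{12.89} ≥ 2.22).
P(M_{12.89} ≥ 2.22) = 2·P(B_{12.89} ≥ 2.22) = 2(1 − Φ(2.22/√12.89)) ≈ 0.5364

By the reflection principle for Brownian motion, P(M_t ≥ a) = 2 · P(B_t ≥ a) for a ≥ 0. Since B_t ~ N(0, t), P(B_t ≥ 2.22) = 1 − Φ(2.22/√t) = 1 − Φ(2.22/√12.89) = 1 − Φ(0.6183). So
  P(M_{12.89} ≥ 2.22) = 2(1 − Φ(0.6183)) ≈ 0.5364.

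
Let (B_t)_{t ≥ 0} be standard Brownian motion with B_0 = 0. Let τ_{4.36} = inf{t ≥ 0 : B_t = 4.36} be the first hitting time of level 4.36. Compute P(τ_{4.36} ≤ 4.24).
P(τ_{4.36} ≤ 4.24) = 2(1 − Φ(4.36/√4.24)) = 2(1 − Φ(2.1174)) ≈ 0.0342

By the reflection principle for standard BM, P(τ_b ≤ t) = 2 · P(B_t ≥ b). Since B_t ~ N(0, t), P(B_t ≥ 4.36) = 1 − Φ(4.36/√t) = 1 − Φ(4.36/√4.24) = 1 − Φ(2.1174) ≈ 0.01711. Doubling: P(τ_{4.36} ≤ 4.24) ≈ 2 · 0.01711 = 0.03422 ≈ 0.0342.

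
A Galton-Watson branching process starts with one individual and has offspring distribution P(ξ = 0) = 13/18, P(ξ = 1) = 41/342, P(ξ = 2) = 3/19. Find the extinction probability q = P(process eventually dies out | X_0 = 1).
q = 1

Mean offspring μ = 0·13/18 + 1·41/342 + 2·3/19 = 149/342 ≤ 1. For μ ≤ 1 with offspring not concentrated at 1, the Galton-Watson process goes extinct almost surely, so q = 1.
(Algebraic check: The pgf is f(s) = 13/18 + 41/342·s + 3/19·s². The extinction probability q is the smallest fixed point of f in [0, 1]. Setting s = f(s):
  3/19·s² + (41/342 − 1)·s + 13/18 = 0
  3/19·s² − (13/18 + 3/19)·s + 13/18 = 0
which factors as (s − 1)·(3/19·s − 13/18) = 0, giving roots s = 1 and s = (13/18)/(3/19) = 247/54. Since 247/54 ≥ 1, the smallest root in [0, 1] is s = 1.)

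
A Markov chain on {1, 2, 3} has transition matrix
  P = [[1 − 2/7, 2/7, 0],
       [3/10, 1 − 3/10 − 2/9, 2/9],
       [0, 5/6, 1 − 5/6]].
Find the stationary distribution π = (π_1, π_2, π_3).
π = (63/139, 60/139, 16/139)

This is a birth-death chain on three states, which satisfies detailed balance: π_1 · P_{12} = π_2 · P_{21} and π_2 · P_{23} = π_3 · P_{32}.
From π_1 · 2/7 = π_2 · 3/10: π_2/π_1 = (2/7)/(3/10) = 20/21.
From π_2 · 2/9 = π_3 · 5/6: π_3/π_2 = (2/9)/(5/6) = 4/15.
Take π_1 proportional to 1; then unnormalized π = (1, 20/21, 16/63). Normalize by dividing by the sum 139/63:
  π = (63/139, 60/139, 16/139).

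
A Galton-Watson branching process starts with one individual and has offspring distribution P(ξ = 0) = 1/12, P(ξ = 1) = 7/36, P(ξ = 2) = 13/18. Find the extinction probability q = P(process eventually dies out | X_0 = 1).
q = 3/26

The pgf is f(s) = 1/12 + 7/36·s + 13/18·s². The extinction probability q is the smallest fixed point of f in [0, 1]. Setting s = f(s):
  13/18·s² + (7/36 − 1)·s + 1/12 = 0
  13/18·s² − (1/12 + 13/18)·s + 1/12 = 0
which factors as (s − 1)·(13/18·s − 1/12) = 0, giving roots s = 1 and s = (1/12)/(13/18) = 3/26.
Mean offspring μ = 7/36 + 2·13/18 = 59/36 > 1 (supercritical), so q < 1. The extinction probability is the smaller root: q = (1/12)/(13/18) = 3/26.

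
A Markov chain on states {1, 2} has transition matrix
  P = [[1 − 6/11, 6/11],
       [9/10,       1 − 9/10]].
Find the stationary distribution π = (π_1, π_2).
π_1 = 33/53, π_2 = 20/53

Solve πP = π with π_1 + π_2 = 1. From πP = π: π_1 · (1 − 6/11) + π_2 · 9/10 = π_1 ⇒ π_2 · 9/10 = π_1 · 6/11 ⇒ π_2/π_1 = (6/11)/(9/10) = 20/33. Together with π_1 + π_2 = 1:
  π_1 = (9/10)/(6/11 + 9/10) = (9/10)/(159/110) = 33/53,
  π_2 = (6/11)/(6/11 + 9/10) = (6/11)/(159/110) = 20/53.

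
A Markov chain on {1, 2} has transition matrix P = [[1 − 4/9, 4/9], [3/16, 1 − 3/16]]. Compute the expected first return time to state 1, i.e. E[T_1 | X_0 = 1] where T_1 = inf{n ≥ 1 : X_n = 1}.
E[T_1 | X_0 = 1] = 1/π_1 = 91/27

For an irreducible recurrent Markov chain with stationary distribution π, E[T_i | X_0 = i] = 1/π_i (Kac's formula). Here π_1 = (3/16)/(4/9 + 3/16) = (3/16)/(91/144) = 27/91, so E[T_1 | X_0 = 1] = 1/π_1 = (4/9 + 3/16)/(3/16) = (91/144)/(3/16) = 91/27.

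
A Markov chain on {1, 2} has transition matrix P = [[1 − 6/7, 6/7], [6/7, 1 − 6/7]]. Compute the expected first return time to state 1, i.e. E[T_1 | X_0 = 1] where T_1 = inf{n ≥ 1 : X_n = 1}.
E[T_1 | X_0 = 1] = 1/π_1 = 2

For an irreducible recurrent Markov chain with stationary distribution π, E[T_i | X_0 = i] = 1/π_i (Kac's formula). Here π_1 = (6/7)/(6/7 + 6/7) = (6/7)/(12/7) = 1/2, so E[T_1 | X_0 = 1] = 1/π_1 = (6/7 + 6/7)/(6/7) = (12/7)/(6/7) = 2.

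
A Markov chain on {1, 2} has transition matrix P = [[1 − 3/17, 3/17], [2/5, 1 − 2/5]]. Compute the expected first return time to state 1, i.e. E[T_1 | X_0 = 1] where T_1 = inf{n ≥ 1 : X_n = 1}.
E[T_1 | X_0 = 1] = 1/π_1 = 49/34

For an irreducible recurrent Markov chain with stationary distribution π, E[T_i | X_0 = i] = 1/π_i (Kac's formula). Here π_1 = (2/5)/(3/17 + 2/5) = (2/5)/(49/85) = 34/49, so E[T_1 | X_0 = 1] = 1/π_1 = (3/17 + 2/5)/(2/5) = (49/85)/(2/5) = 49/34.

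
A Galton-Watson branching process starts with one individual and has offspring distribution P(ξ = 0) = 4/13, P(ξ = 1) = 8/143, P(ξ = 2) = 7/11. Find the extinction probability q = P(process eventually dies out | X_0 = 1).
q = 44/91

The pgf is f(s) = 4/13 + 8/143·s + 7/11·s². The extinction probability q is the smallest fixed point of f in [0, 1]. Setting s = f(s):
  7/11·s² + (8/143 − 1)·s + 4/13 = 0
  7/11·s² − (4/13 + 7/11)·s + 4/13 = 0
which factors as (s − 1)·(7/11·s − 4/13) = 0, giving roots s = 1 and s = (4/13)/(7/11) = 44/91.
Mean offspring μ = 8/143 + 2·7/11 = 190/143 > 1 (supercritical), so q < 1. The extinction probability is the smaller root: q = (4/13)/(7/11) = 44/91.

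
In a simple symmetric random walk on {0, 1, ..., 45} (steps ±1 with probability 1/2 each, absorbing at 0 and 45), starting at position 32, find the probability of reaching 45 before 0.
P(hit 45 before 0) = 32/45

Let u_k = P(hit 45 before 0 | start at k). Then u_0 = 0, u_45 = 1, and u_k = u_{k-1}/2 + u_{k+1}/2 for 1 ≤ k ≤ 44. This harmonic recurrence is solved by u_k = k/45, giving u_32 = 32/45.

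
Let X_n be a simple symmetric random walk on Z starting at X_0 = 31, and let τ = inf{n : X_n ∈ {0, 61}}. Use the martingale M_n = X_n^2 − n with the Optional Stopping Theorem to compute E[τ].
E[τ] = 930

M_n = X_n^2 − n is a martingale (since E[X_{n+1}^2 | F_n] = X_n^2 + 1). By OST (τ has finite mean in a bounded region), E[M_τ] = E[M_0] = X_0^2 − 0 = 31^2 = 961. Also E[M_τ] = E[X_τ^2] − E[τ]. The walk exits at 0 or 61, with P(hit 61 first) = 31/61, so E[X_τ^2] = 61^2 · 31/61 + 0 = 1891. Thus E[τ] = E[X_τ^2] − E[M_τ] = 1891 − 961 = 930 = 31(61 − 31) = 930.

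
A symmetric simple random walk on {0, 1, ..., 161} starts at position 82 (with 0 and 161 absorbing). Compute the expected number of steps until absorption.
E[τ | X_0 = 82] = 6478

Let v_k = E[τ | X_0 = k]. Boundary: v_0 = v_161 = 0. Recurrence: v_k = 1 + (v_{k-1} + v_{k+1})/2 for 1 ≤ k ≤ 160. The particular solution to v_k − (v_{k-1} + v_{k+1})/2 = 1 is v_k = −k^2. Adding homogeneous solution A + B k and matching boundaries gives v_k = k (161 − k). Substituting k = 82: v_82 = 82 · 79 = 6478.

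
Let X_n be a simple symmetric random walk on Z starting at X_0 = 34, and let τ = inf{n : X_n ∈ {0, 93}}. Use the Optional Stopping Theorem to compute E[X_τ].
E[X_τ] = 34

X_n is a martingale and τ is a bounded-mean stopping time (indeed τ is finite a.s. with bounded expectation since the walk is in a bounded region). By the OST, E[X_τ] = E[X_0] = 34. Equivalently: E[X_τ] = 93 · P(hit 93 first) + 0 · P(hit 0 first) = 93 · (34/93) = 34.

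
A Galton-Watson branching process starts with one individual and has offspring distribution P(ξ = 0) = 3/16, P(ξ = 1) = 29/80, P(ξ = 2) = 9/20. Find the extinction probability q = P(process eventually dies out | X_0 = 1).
q = 5/12

The pgf is f(s) = 3/16 + 29/80·s + 9/20·s². The extinction probability q is the smallest fixed point of f in [0, 1]. Setting s = f(s):
  9/20·s² + (29/80 − 1)·s + 3/16 = 0
  9/20·s² − (3/16 + 9/20)·s + 3/16 = 0
which factors as (s − 1)·(9/20·s − 3/16) = 0, giving roots s = 1 and s = (3/16)/(9/20) = 5/12.
Mean offspring μ = 29/80 + 2·9/20 = 101/80 > 1 (supercritical), so q < 1. The extinction probability is the smaller root: q = (3/16)/(9/20) = 5/12.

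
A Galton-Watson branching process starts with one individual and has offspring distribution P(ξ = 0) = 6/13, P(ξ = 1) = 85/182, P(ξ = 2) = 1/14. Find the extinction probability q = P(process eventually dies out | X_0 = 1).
q = 1

Mean offspring μ = 0·6/13 + 1·85/182 + 2·1/14 = 111/182 ≤ 1. For μ ≤ 1 with offspring not concentrated at 1, the Galton-Watson process goes extinct almost surely, so q = 1.
(Algebraic check: The pgf is f(s) = 6/13 + 85/182·s + 1/14·s². The extinction probability q is the smallest fixed point of f in [0, 1]. Setting s = f(s):
  1/14·s² + (85/182 − 1)·s + 6/13 = 0
  1/14·s² − (6/13 + 1/14)·s + 6/13 = 0
which factors as (s − 1)·(1/14·s − 6/13) = 0, giving roots s = 1 and s = (6/13)/(1/14) = 84/13. Since 84/13 ≥ 1, the smallest root in [0, 1] is s = 1.)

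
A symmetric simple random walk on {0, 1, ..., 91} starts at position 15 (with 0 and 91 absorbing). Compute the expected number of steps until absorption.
E[τ | X_0 = 15] = 1140

Let v_k = E[τ | X_0 = k]. Boundary: v_0 = v_91 = 0. Recurrence: v_k = 1 + (v_{k-1} + v_{k+1})/2 for 1 ≤ k ≤ 90. The particular solution to v_k − (v_{k-1} + v_{k+1})/2 = 1 is v_k = −k^2. Adding homogeneous solution A + B k and matching boundaries gives v_k = k (91 − k). Substituting k = 15: v_15 = 15 · 76 = 1140.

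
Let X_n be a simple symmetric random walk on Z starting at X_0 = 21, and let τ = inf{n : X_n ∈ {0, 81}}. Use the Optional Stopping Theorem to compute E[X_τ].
E[X_τ] = 21

X_n is a martingale and τ is a bounded-mean stopping time (indeed τ is finite a.s. with bounded expectation since the walk is in a bounded region). By the OST, E[X_τ] = E[X_0] = 21. Equivalently: E[X_τ] = 81 · P(hit 81 first) + 0 · P(hit 0 first) = 81 · (21/81) = 21.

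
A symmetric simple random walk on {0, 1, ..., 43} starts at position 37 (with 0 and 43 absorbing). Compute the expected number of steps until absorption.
E[τ | X_0 = 37] = 222

Let v_k = E[τ | X_0 = k]. Boundary: v_0 = v_43 = 0. Recurrence: v_k = 1 + (v_{k-1} + v_{k+1})/2 for 1 ≤ k ≤ 42. The particular solution to v_k − (v_{k-1} + v_{k+1})/2 = 1 is v_k = −k^2. Adding homogeneous solution A + B k and matching boundaries gives v_k = k (43 − k). Substituting k = 37: v_37 = 37 · 6 = 222.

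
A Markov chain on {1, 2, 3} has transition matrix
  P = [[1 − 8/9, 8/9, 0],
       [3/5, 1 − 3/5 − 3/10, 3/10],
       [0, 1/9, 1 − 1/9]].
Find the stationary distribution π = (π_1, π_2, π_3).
π = (27/175, 8/35, 108/175)

This is a birth-death chain on three states, which satisfies detailed balance: π_1 · P_{12} = π_2 · P_{21} and π_2 · P_{23} = π_3 · P_{32}.
From π_1 · 8/9 = π_2 · 3/5: π_2/π_1 = (8/9)/(3/5) = 40/27.
From π_2 · 3/10 = π_3 · 1/9: π_3/π_2 = (3/10)/(1/9) = 27/10.
Take π_1 proportional to 1; then unnormalized π = (1, 40/27, 4). Normalize by dividing by the sum 175/27:
  π = (27/175, 8/35, 108/175).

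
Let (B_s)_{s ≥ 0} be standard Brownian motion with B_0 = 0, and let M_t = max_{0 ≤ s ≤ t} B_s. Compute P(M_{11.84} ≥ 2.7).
P(M_{11.84} ≥ 2.7) = 2·P(B_{11.84} ≥ 2.7) = 2(1 − Φ(2.7/√11.84)) ≈ 0.4326

By the reflection principle for Brownian motion, P(M_t ≥ a) = 2 · P(B_t ≥ a) for a ≥ 0. Since B_t ~ N(0, t), P(B_t ≥ 2.7) = 1 − Φ(2.7/√t) = 1 − Φ(2.7/√11.84) = 1 − Φ(0.7847). So
  P(M_{11.84} ≥ 2.7) = 2(1 − Φ(0.7847)) ≈ 0.4326.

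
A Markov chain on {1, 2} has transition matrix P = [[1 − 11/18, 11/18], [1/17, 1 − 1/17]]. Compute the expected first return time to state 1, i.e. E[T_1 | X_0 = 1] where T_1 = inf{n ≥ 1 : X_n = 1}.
E[T_1 | X_0 = 1] = 1/π_1 = 205/18

For an irreducible recurrent Markov chain with stationary distribution π, E[T_i | X_0 = i] = 1/π_i (Kac's formula). Here π_1 = (1/17)/(11/18 + 1/17) = (1/17)/(205/306) = 18/205, so E[T_1 | X_0 = 1] = 1/π_1 = (11/18 + 1/17)/(1/17) = (205/306)/(1/17) = 205/18.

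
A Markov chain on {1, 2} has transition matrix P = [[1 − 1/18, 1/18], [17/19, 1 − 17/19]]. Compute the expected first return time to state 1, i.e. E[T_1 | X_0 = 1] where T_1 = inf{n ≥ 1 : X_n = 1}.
E[T_1 | X_0 = 1] = 1/π_1 = 325/306

For an irreducible recurrent Markov chain with stationary distribution π, E[T_i | X_0 = i] = 1/π_i (Kac's formula). Here π_1 = (17/19)/(1/18 + 17/19) = (17/19)/(325/342) = 306/325, so E[T_1 | X_0 = 1] = 1/π_1 = (1/18 + 17/19)/(17/19) = (325/342)/(17/19) = 325/306.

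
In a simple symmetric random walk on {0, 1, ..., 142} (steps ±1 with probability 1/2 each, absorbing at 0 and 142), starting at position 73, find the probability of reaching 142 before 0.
P(hit 142 before 0) = 73/142

Let u_k = P(hit 142 before 0 | start at k). Then u_0 = 0, u_142 = 1, and u_k = u_{k-1}/2 + u_{k+1}/2 for 1 ≤ k ≤ 141. This harmonic recurrence is solved by u_k = k/142, giving u_73 = 73/142.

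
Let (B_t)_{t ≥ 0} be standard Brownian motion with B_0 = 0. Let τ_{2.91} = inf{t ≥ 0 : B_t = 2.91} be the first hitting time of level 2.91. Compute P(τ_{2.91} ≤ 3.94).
P(τ_{2.91} ≤ 3.94) = 2(1 − Φ(2.91/√3.94)) = 2(1 − Φ(1.4660)) ≈ 0.1426

By the reflection principle for standard BM, P(τ_b ≤ t) = 2 · P(B_t ≥ b). Since B_t ~ N(0, t), P(B_t ≥ 2.91) = 1 − Φ(2.91/√t) = 1 − Φ(2.91/√3.94) = 1 − Φ(1.4660) ≈ 0.07132. Doubling: P(τ_{2.91} ≤ 3.94) ≈ 2 · 0.07132 = 0.14264 ≈ 0.1426.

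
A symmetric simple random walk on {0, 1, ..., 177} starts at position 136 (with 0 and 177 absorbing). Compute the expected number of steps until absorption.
E[τ | X_0 = 136] = 5576

Let v_k = E[τ | X_0 = k]. Boundary: v_0 = v_177 = 0. Recurrence: v_k = 1 + (v_{k-1} + v_{k+1})/2 for 1 ≤ k ≤ 176. The particular solution to v_k − (v_{k-1} + v_{k+1})/2 = 1 is v_k = −k^2. Adding homogeneous solution A + B k and matching boundaries gives v_k = k (177 − k). Substituting k = 136: v_136 = 136 · 41 = 5576.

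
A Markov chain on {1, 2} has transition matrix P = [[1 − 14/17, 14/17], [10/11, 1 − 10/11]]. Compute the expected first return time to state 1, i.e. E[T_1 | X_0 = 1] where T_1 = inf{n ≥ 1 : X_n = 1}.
E[T_1 | X_0 = 1] = 1/π_1 = 162/85

For an irreducible recurrent Markov chain with stationary distribution π, E[T_i | X_0 = i] = 1/π_i (Kac's formula). Here π_1 = (10/11)/(14/17 + 10/11) = (10/11)/(324/187) = 85/162, so E[T_1 | X_0 = 1] = 1/π_1 = (14/17 + 10/11)/(10/11) = (324/187)/(10/11) = 162/85.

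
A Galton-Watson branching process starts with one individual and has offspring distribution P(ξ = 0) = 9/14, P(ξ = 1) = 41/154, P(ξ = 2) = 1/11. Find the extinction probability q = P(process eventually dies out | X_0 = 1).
q = 1

Mean offspring μ = 0·9/14 + 1·41/154 + 2·1/11 = 69/154 ≤ 1. For μ ≤ 1 with offspring not concentrated at 1, the Galton-Watson process goes extinct almost surely, so q = 1.
(Algebraic check: The pgf is f(s) = 9/14 + 41/154·s + 1/11·s². The extinction probability q is the smallest fixed point of f in [0, 1]. Setting s = f(s):
  1/11·s² + (41/154 − 1)·s + 9/14 = 0
  1/11·s² − (9/14 + 1/11)·s + 9/14 = 0
which factors as (s − 1)·(1/11·s − 9/14) = 0, giving roots s = 1 and s = (9/14)/(1/11) = 99/14. Since 99/14 ≥ 1, the smallest root in [0, 1] is s = 1.)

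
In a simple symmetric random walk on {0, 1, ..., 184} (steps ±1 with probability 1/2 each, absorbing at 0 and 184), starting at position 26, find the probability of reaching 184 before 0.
P(hit 184 before 0) = 26/184 = 13/92

Let u_k = P(hit 184 before 0 | start at k). Then u_0 = 0, u_184 = 1, and u_k = u_{k-1}/2 + u_{k+1}/2 for 1 ≤ k ≤ 183. This harmonic recurrence is solved by u_k = k/184, giving u_26 = 26/184 = 13/92.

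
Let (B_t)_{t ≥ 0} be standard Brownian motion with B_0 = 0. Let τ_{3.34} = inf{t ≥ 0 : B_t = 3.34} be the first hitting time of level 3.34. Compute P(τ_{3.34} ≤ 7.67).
P(τ_{3.34} ≤ 7.67) = 2(1 − Φ(3.34/√7.67)) = 2(1 − Φ(1.2060)) ≈ 0.2278

By the reflection principle for standard BM, P(τ_b ≤ t) = 2 · P(B_t ≥ b). Since B_t ~ N(0, t), P(B_t ≥ 3.34) = 1 − Φ(3.34/√t) = 1 − Φ(3.34/√7.67) = 1 − Φ(1.2060) ≈ 0.11391. Doubling: P(τ_{3.34} ≤ 7.67) ≈ 2 · 0.11391 = 0.22782 ≈ 0.2278.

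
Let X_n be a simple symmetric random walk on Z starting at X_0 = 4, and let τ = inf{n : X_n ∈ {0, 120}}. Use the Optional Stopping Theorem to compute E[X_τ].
E[X_τ] = 4

X_n is a martingale and τ is a bounded-mean stopping time (indeed τ is finite a.s. with bounded expectation since the walk is in a bounded region). By the OST, E[X_τ] = E[X_0] = 4. Equivalently: E[X_τ] = 120 · P(hit 120 first) + 0 · P(hit 0 first) = 120 · (4/120) = 4.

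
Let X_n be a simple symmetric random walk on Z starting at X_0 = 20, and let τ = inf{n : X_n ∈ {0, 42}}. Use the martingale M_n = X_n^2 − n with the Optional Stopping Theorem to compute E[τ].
E[τ] = 440

M_n = X_n^2 − n is a martingale (since E[X_{n+1}^2 | F_n] = X_n^2 + 1). By OST (τ has finite mean in a bounded region), E[M_τ] = E[M_0] = X_0^2 − 0 = 20^2 = 400. Also E[M_τ] = E[X_τ^2] − E[τ]. The walk exits at 0 or 42, with P(hit 42 first) = 20/42, so E[X_τ^2] = 42^2 · 20/42 + 0 = 840. Thus E[τ] = E[X_τ^2] − E[M_τ] = 840 − 400 = 440 = 20(42 − 20) = 440.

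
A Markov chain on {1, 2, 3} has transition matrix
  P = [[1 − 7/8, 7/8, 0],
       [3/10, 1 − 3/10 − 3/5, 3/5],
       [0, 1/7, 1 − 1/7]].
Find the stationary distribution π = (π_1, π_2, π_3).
π = (6/97, 35/194, 147/194)

This is a birth-death chain on three states, which satisfies detailed balance: π_1 · P_{12} = π_2 · P_{21} and π_2 · P_{23} = π_3 · P_{32}.
From π_1 · 7/8 = π_2 · 3/10: π_2/π_1 = (7/8)/(3/10) = 35/12.
From π_2 · 3/5 = π_3 · 1/7: π_3/π_2 = (3/5)/(1/7) = 21/5.
Take π_1 proportional to 1; then unnormalized π = (1, 35/12, 49/4). Normalize by dividing by the sum 97/6:
  π = (6/97, 35/194, 147/194).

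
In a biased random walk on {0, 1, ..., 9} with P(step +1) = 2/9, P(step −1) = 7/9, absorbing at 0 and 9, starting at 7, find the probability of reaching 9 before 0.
P(hit 9 before 0) = (1 − (7/2)^7) / (1 − (7/2)^9) = 658732/8070619

Let u_k denote P(reach 9 before 0 | start at k). Boundary: u_0 = 0, u_9 = 1. Recurrence: u_k = 2/9·u_{k+1} + 7/9·u_{k-1} for 1 ≤ k ≤ 8. Try u_k = A + B·r^k with r = q/p = (7/9)/(2/9) = 7/2. Substitution satisfies the recurrence; boundary conditions give:
  u_k = (1 − r^k) / (1 − r^N) = (1 − (7/2)^7) / (1 − (7/2)^9) = 658732/8070619.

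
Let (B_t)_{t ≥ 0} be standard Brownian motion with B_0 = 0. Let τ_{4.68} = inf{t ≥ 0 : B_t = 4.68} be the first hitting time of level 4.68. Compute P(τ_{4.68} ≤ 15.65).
P(τ_{4.68} ≤ 15.65) = 2(1 − Φ(4.68/√15.65)) = 2(1 − Φ(1.1830)) ≈ 0.2368

By the reflection principle for standard BM, P(τ_b ≤ t) = 2 · P(B_t ≥ b). Since B_t ~ N(0, t), P(B_t ≥ 4.68) = 1 − Φ(4.68/√t) = 1 − Φ(4.68/√15.65) = 1 − Φ(1.1830) ≈ 0.11840. Doubling: P(τ_{4.68} ≤ 15.65) ≈ 2 · 0.11840 = 0.23680 ≈ 0.2368.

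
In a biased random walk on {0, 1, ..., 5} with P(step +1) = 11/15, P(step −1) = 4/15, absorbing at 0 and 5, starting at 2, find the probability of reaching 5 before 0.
P(hit 5 before 0) = (1 − (4/11)^2) / (1 − (4/11)^5) = 19965/22861

Let u_k denote P(reach 5 before 0 | start at k). Boundary: u_0 = 0, u_5 = 1. Recurrence: u_k = 11/15·u_{k+1} + 4/15·u_{k-1} for 1 ≤ k ≤ 4. Try u_k = A + B·r^k with r = q/p = (4/15)/(11/15) = 4/11. Substitution satisfies the recurrence; boundary conditions give:
  u_k = (1 − r^k) / (1 − r^N) = (1 − (4/11)^2) / (1 − (4/11)^5) = 19965/22861.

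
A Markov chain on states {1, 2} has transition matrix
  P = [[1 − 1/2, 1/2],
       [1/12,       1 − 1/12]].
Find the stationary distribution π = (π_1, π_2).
π_1 = 1/7, π_2 = 6/7

Solve πP = π with π_1 + π_2 = 1. From πP = π: π_1 · (1 − 1/2) + π_2 · 1/12 = π_1 ⇒ π_2 · 1/12 = π_1 · 1/2 ⇒ π_2/π_1 = (1/2)/(1/12) = 6. Together with π_1 + π_2 = 1:
  π_1 = (1/12)/(1/2 + 1/12) = (1/12)/(7/12) = 1/7,
  π_2 = (1/2)/(1/2 + 1/12) = (1/2)/(7/12) = 6/7.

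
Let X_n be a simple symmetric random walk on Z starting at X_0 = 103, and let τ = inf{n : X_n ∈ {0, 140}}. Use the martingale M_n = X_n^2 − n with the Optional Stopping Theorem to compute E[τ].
E[τ] = 3811

M_n = X_n^2 − n is a martingale (since E[X_{n+1}^2 | F_n] = X_n^2 + 1). By OST (τ has finite mean in a bounded region), E[M_τ] = E[M_0] = X_0^2 − 0 = 103^2 = 10609. Also E[M_τ] = E[X_τ^2] − E[τ]. The walk exits at 0 or 140, with P(hit 140 first) = 103/140, so E[X_τ^2] = 140^2 · 103/140 + 0 = 14420. Thus E[τ] = E[X_τ^2] − E[M_τ] = 14420 − 10609 = 3811 = 103(140 − 103) = 3811.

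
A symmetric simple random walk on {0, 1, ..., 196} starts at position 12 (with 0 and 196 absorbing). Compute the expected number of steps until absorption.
E[τ | X_0 = 12] = 2208

Let v_k = E[τ | X_0 = k]. Boundary: v_0 = v_196 = 0. Recurrence: v_k = 1 + (v_{k-1} + v_{k+1})/2 for 1 ≤ k ≤ 195. The particular solution to v_k − (v_{k-1} + v_{k+1})/2 = 1 is v_k = −k^2. Adding homogeneous solution A + B k and matching boundaries gives v_k = k (196 − k). Substituting k = 12: v_12 = 12 · 184 = 2208.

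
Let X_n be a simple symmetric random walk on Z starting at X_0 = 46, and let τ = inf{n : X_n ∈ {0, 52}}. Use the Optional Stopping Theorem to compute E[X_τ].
E[X_τ] = 46

X_n is a martingale and τ is a bounded-mean stopping time (indeed τ is finite a.s. with bounded expectation since the walk is in a bounded region). By the OST, E[X_τ] = E[X_0] = 46. Equivalently: E[X_τ] = 52 · P(hit 52 first) + 0 · P(hit 0 first) = 52 · (46/52) = 46.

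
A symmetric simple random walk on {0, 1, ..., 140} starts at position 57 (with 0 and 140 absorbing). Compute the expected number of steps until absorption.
E[τ | X_0 = 57] = 4731

Let v_k = E[τ | X_0 = k]. Boundary: v_0 = v_140 = 0. Recurrence: v_k = 1 + (v_{k-1} + v_{k+1})/2 for 1 ≤ k ≤ 139. The particular solution to v_k − (v_{k-1} + v_{k+1})/2 = 1 is v_k = −k^2. Adding homogeneous solution A + B k and matching boundaries gives v_k = k (140 − k). Substituting k = 57: v_57 = 57 · 83 = 4731.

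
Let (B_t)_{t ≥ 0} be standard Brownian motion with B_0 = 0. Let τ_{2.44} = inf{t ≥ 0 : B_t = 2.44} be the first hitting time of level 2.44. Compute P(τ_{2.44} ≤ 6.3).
P(τ_{2.44} ≤ 6.3) = 2(1 − Φ(2.44/√6.3)) = 2(1 − Φ(0.9721)) ≈ 0.3310

By the reflection principle for standard BM, P(τ_b ≤ t) = 2 · P(B_t ≥ b). Since B_t ~ N(0, t), P(B_t ≥ 2.44) = 1 − Φ(2.44/√t) = 1 − Φ(2.44/√6.3) = 1 − Φ(0.9721) ≈ 0.16550. Doubling: P(τ_{2.44} ≤ 6.3) ≈ 2 · 0.16550 = 0.33100 ≈ 0.3310.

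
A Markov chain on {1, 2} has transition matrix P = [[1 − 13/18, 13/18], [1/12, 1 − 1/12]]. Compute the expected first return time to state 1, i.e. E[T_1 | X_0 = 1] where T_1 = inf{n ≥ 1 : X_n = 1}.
E[T_1 | X_0 = 1] = 1/π_1 = 29/3

For an irreducible recurrent Markov chain with stationary distribution π, E[T_i | X_0 = i] = 1/π_i (Kac's formula). Here π_1 = (1/12)/(13/18 + 1/12) = (1/12)/(29/36) = 3/29, so E[T_1 | X_0 = 1] = 1/π_1 = (13/18 + 1/12)/(1/12) = (29/36)/(1/12) = 29/3.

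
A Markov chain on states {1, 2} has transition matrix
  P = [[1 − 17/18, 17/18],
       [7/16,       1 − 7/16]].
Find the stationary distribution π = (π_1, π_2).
π_1 = 63/199, π_2 = 136/199

Solve πP = π with π_1 + π_2 = 1. From πP = π: π_1 · (1 − 17/18) + π_2 · 7/16 = π_1 ⇒ π_2 · 7/16 = π_1 · 17/18 ⇒ π_2/π_1 = (17/18)/(7/16) = 136/63. Together with π_1 + π_2 = 1:
  π_1 = (7/16)/(17/18 + 7/16) = (7/16)/(199/144) = 63/199,
  π_2 = (17/18)/(17/18 + 7/16) = (17/18)/(199/144) = 136/199.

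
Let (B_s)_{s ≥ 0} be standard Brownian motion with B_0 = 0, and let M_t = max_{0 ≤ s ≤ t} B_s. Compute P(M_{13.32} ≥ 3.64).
P(M_{13.32} ≥ 3.64) = 2·P(B_{13.32} ≥ 3.64) = 2(1 − Φ(3.64/√13.32)) ≈ 0.3186

By the reflection principle for Brownian motion, P(M_t ≥ a) = 2 · P(B_t ≥ a) for a ≥ 0. Since B_t ~ N(0, t), P(B_t ≥ 3.64) = 1 − Φ(3.64/√t) = 1 − Φ(3.64/√13.32) = 1 − Φ(0.9974). So
  P(M_{13.32} ≥ 3.64) = 2(1 − Φ(0.9974)) ≈ 0.3186.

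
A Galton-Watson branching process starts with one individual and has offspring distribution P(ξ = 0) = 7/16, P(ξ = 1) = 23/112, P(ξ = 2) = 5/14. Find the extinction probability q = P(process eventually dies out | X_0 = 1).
q = 1

Mean offspring μ = 0·7/16 + 1·23/112 + 2·5/14 = 103/112 ≤ 1. For μ ≤ 1 with offspring not concentrated at 1, the Galton-Watson process goes extinct almost surely, so q = 1.
(Algebraic check: The pgf is f(s) = 7/16 + 23/112·s + 5/14·s². The extinction probability q is the smallest fixed point of f in [0, 1]. Setting s = f(s):
  5/14·s² + (23/112 − 1)·s + 7/16 = 0
  5/14·s² − (7/16 + 5/14)·s + 7/16 = 0
which factors as (s − 1)·(5/14·s − 7/16) = 0, giving roots s = 1 and s = (7/16)/(5/14) = 49/40. Since 49/40 ≥ 1, the smallest root in [0, 1] is s = 1.)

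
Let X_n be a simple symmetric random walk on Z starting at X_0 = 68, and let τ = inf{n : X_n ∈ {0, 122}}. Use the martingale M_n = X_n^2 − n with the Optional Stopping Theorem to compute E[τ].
E[τ] = 3672

M_n = X_n^2 − n is a martingale (since E[X_{n+1}^2 | F_n] = X_n^2 + 1). By OST (τ has finite mean in a bounded region), E[M_τ] = E[M_0] = X_0^2 − 0 = 68^2 = 4624. Also E[M_τ] = E[X_τ^2] − E[τ]. The walk exits at 0 or 122, with P(hit 122 first) = 68/122, so E[X_τ^2] = 122^2 · 68/122 + 0 = 8296. Thus E[τ] = E[X_τ^2] − E[M_τ] = 8296 − 4624 = 3672 = 68(122 − 68) = 3672.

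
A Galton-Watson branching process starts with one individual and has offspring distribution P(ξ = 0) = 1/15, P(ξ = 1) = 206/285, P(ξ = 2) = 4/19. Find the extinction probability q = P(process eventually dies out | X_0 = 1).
q = 19/60

The pgf is f(s) = 1/15 + 206/285·s + 4/19·s². The extinction probability q is the smallest fixed point of f in [0, 1]. Setting s = f(s):
  4/19·s² + (206/285 − 1)·s + 1/15 = 0
  4/19·s² − (1/15 + 4/19)·s + 1/15 = 0
which factors as (s − 1)·(4/19·s − 1/15) = 0, giving roots s = 1 and s = (1/15)/(4/19) = 19/60.
Mean offspring μ = 206/285 + 2·4/19 = 326/285 > 1 (supercritical), so q < 1. The extinction probability is the smaller root: q = (1/15)/(4/19) = 19/60.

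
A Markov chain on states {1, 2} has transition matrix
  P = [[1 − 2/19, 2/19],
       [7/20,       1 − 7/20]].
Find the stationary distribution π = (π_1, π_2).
π_1 = 133/173, π_2 = 40/173

Solve πP = π with π_1 + π_2 = 1. From πP = π: π_1 · (1 − 2/19) + π_2 · 7/20 = π_1 ⇒ π_2 · 7/20 = π_1 · 2/19 ⇒ π_2/π_1 = (2/19)/(7/20) = 40/133. Together with π_1 + π_2 = 1:
  π_1 = (7/20)/(2/19 + 7/20) = (7/20)/(173/380) = 133/173,
  π_2 = (2/19)/(2/19 + 7/20) = (2/19)/(173/380) = 40/173.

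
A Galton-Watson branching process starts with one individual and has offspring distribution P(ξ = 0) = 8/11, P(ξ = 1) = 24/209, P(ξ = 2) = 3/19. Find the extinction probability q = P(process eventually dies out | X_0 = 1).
q = 1

Mean offspring μ = 0·8/11 + 1·24/209 + 2·3/19 = 90/209 ≤ 1. For μ ≤ 1 with offspring not concentrated at 1, the Galton-Watson process goes extinct almost surely, so q = 1.
(Algebraic check: The pgf is f(s) = 8/11 + 24/209·s + 3/19·s². The extinction probability q is the smallest fixed point of f in [0, 1]. Setting s = f(s):
  3/19·s² + (24/209 − 1)·s + 8/11 = 0
  3/19·s² − (8/11 + 3/19)·s + 8/11 = 0
which factors as (s − 1)·(3/19·s − 8/11) = 0, giving roots s = 1 and s = (8/11)/(3/19) = 152/33. Since 152/33 ≥ 1, the smallest root in [0, 1] is s = 1.)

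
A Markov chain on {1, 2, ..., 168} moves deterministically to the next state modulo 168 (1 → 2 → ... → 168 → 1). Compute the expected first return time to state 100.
E[T_100 | X_0 = 100] = 168

The chain cycles deterministically, so starting at state 100 it returns in exactly 168 steps. Equivalently, the stationary distribution is uniform π_j = 1/168 for every state j, so by Kac's formula E[T_100] = 1/π_100 = 168.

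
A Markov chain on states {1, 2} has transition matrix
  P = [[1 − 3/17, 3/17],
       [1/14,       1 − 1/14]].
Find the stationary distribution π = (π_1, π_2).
π_1 = 17/59, π_2 = 42/59

Solve πP = π with π_1 + π_2 = 1. From πP = π: π_1 · (1 − 3/17) + π_2 · 1/14 = π_1 ⇒ π_2 · 1/14 = π_1 · 3/17 ⇒ π_2/π_1 = (3/17)/(1/14) = 42/17. Together with π_1 + π_2 = 1:
  π_1 = (1/14)/(3/17 + 1/14) = (1/14)/(59/238) = 17/59,
  π_2 = (3/17)/(3/17 + 1/14) = (3/17)/(59/238) = 42/59.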